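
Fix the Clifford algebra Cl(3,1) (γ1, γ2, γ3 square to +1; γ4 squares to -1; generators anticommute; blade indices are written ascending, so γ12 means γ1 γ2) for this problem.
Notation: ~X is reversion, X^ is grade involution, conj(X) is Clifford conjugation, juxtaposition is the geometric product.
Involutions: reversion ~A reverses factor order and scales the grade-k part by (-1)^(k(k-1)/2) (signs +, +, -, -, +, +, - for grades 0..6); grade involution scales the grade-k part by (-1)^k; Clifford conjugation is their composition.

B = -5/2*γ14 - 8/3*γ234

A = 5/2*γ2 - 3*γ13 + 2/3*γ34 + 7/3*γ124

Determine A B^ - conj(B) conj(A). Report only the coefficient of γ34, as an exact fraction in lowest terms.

first term: 137/18*γ2 - 41/9*γ13 - 5/6*γ34 + 57/4*γ124
second term: -73/18*γ2 - 71/9*γ13 + 85/6*γ34 - 7/4*γ124
Answer: -15


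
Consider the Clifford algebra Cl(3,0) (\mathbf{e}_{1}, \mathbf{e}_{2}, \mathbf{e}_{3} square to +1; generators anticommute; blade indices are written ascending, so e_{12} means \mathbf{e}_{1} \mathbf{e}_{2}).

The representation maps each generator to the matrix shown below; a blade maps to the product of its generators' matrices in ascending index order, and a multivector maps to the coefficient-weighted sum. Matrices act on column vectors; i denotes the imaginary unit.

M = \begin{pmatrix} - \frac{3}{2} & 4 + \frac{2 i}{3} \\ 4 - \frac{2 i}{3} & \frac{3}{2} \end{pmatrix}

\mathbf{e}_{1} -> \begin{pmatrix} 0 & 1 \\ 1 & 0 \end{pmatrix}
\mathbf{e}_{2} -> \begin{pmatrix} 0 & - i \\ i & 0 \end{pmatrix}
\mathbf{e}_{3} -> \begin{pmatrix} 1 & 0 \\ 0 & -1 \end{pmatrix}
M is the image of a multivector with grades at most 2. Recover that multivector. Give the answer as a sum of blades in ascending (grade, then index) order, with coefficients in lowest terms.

Method: 1, rho(e_{1}), rho(e_{2}), rho(e_{3}) form a trace-orthogonal basis of the 2x2 complex matrices (tr(X Y) = 2 if X = Y, else 0), so M = m0*1 + m1*rho(e_{1}) + m2*rho(e_{2}) + m3*rho(e_{3}) with m0 = tr(M)/2 = 0, m1 = tr(M rho(e_{1}))/2 = 4, m2 = tr(M rho(e_{2}))/2 = - \frac{2}{3}, m3 = tr(M rho(e_{3}))/2 = - \frac{3}{2}.
Multiplying table entries, the bivector images are rho(e_{12}) = i*rho(e_{3}), rho(e_{13}) = -i*rho(e_{2}), rho(e_{23}) = i*rho(e_{1}); with real blade coefficients the real parts of m0..m3 are the coefficients of 1, e_{1}, e_{2}, e_{3} and the imaginary parts give the bivectors (e_{23}: Im m1, e_{13}: -Im m2, e_{12}: Im m3).
Answer: 4 e_{1} - \frac{2}{3} e_{2} - \frac{3}{2} e_{3}


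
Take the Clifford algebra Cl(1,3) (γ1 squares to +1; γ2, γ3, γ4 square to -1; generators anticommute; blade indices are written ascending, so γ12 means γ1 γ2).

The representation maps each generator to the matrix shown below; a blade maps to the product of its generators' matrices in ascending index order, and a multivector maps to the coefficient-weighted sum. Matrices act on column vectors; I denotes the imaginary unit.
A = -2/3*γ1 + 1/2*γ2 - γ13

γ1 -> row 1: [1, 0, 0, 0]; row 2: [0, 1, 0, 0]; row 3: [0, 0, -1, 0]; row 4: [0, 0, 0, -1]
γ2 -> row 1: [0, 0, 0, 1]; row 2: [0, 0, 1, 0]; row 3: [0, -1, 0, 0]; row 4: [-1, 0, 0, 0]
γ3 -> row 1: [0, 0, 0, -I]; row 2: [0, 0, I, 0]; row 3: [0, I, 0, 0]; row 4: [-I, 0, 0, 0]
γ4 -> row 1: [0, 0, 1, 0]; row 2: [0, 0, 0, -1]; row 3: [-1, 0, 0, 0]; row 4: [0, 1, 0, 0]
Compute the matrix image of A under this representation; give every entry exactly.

Bivector images (products of the table entries): rho(γ13) = rho(γ1)rho(γ3) = row 1: [0, 0, 0, -I]; row 2: [0, 0, I, 0]; row 3: [0, -I, 0, 0]; row 4: [I, 0, 0, 0].
M = (-2/3)*rho(γ1) + (1/2)*rho(γ2) + (-1)*rho(γ13), summed entrywise:
Answer: row 1: [-2/3, 0, 0, 1/2 + I]; row 2: [0, -2/3, 1/2 - I, 0]; row 3: [0, -1/2 + I, 2/3, 0]; row 4: [-1/2 - I, 0, 0, 2/3]


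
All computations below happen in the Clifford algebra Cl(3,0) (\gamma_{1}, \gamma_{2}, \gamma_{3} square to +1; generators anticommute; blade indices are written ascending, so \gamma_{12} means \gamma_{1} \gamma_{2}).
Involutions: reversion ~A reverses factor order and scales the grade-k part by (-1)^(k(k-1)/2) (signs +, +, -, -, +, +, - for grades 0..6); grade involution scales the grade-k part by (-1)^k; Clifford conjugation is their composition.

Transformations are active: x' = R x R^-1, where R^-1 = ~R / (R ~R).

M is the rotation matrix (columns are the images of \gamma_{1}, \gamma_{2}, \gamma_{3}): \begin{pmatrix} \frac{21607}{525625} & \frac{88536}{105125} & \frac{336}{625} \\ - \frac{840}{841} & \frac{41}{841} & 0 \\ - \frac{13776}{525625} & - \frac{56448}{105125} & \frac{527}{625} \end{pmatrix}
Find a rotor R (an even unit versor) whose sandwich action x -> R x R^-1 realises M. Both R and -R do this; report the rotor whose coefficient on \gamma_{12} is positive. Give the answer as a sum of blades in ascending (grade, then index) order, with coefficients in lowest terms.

Method: write R = a + b12*\gamma_{12} + b13*\gamma_{13} + b23*\gamma_{23} with a^2 + b12^2 + b13^2 + b23^2 = 1 (so R^-1 = ~R). Expanding the columns R e_j ~R gives tr M = 4a^2 - 1 and, from the antisymmetric part, M21 - M12 = -4a*b12, M13 - M31 = 4a*b13, M32 - M23 = -4a*b23.
Here tr M = \frac{490439}{525625}, so a^2 = (1 + tr M)/4 = \frac{254016}{525625} and a = ±\frac{504}{725}. Taking a = \frac{504}{725}: M21 - M12 = -\frac{193536}{105125}, M13 - M31 = \frac{296352}{525625}, M32 - M23 = -\frac{56448}{105125}, giving b12 = \frac{96}{145}, b13 = \frac{147}{725}, b23 = \frac{28}{145}, i.e. R = \frac{504}{725} + \frac{96}{145} \gamma_{12} + \frac{147}{725} \gamma_{13} + \frac{28}{145} \gamma_{23}.
Its \gamma_{12} coefficient is already positive.
Answer: \frac{504}{725} + \frac{96}{145} \gamma_{12} + \frac{147}{725} \gamma_{13} + \frac{28}{145} \gamma_{23}. Sheet selection: the two-to-one cover makes ±R indistinguishable at the matrix level (trace \frac{490439}{525625}), so uniqueness comes from the required sign on \gamma_{12}.


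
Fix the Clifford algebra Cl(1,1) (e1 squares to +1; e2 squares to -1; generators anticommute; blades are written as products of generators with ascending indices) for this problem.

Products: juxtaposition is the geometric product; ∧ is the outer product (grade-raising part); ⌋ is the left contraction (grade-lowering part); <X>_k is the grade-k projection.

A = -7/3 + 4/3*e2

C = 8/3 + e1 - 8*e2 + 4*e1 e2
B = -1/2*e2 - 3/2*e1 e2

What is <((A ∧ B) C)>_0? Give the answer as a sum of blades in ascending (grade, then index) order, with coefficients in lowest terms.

step 1: 7/6*e2 + 7/2*e1 e2
step 2: 70/3 + 98/3*e1 - 7/18*e2 + 49/6*e1 e2
step 3: 70/3
Answer: 70/3


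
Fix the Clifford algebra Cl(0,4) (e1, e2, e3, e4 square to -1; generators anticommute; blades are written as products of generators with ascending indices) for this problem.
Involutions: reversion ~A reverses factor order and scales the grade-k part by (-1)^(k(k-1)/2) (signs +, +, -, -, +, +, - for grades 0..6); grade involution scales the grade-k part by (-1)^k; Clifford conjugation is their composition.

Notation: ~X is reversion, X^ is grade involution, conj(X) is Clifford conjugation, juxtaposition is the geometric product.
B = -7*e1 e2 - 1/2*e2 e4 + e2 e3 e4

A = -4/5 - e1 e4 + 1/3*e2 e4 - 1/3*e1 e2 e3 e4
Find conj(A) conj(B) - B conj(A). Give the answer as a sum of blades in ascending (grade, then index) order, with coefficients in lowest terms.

first term: 1/6 - 1/3*e1 - 1/3*e3 - 51/10*e1 e2 - 1/6*e1 e3 - 7/3*e1 e4 - 37/5*e2 e4 + 7/3*e3 e4 - e1 e2 e3 - 4/5*e2 e3 e4
second term: -1/6 + 1/3*e1 - 1/3*e3 + 61/10*e1 e2 + 1/6*e1 e3 - 7/3*e1 e4 - 33/5*e2 e4 - 7/3*e3 e4 + e1 e2 e3 - 4/5*e2 e3 e4
Answer: 1/3 - 2/3*e1 - 56/5*e1 e2 - 1/3*e1 e3 - 4/5*e2 e4 + 14/3*e3 e4 - 2*e1 e2 e3


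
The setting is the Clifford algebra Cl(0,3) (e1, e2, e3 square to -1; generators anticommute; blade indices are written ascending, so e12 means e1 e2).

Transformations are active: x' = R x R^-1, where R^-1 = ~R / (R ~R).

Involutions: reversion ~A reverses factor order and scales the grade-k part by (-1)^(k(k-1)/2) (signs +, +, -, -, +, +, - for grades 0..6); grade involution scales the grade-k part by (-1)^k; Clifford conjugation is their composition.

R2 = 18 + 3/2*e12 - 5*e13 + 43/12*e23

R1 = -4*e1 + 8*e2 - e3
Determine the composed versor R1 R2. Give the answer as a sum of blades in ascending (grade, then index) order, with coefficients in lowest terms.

Distribute over the terms of R1 (each basis-blade product reordered to ascending indices, repeated generators contracted through their squares):
(-4*e1) R2 = -72*e1 + 6*e2 - 20*e3 - 43/3*e123
(8*e2) R2 = 12*e1 + 144*e2 - 86/3*e3 + 40*e123
(-e3) R2 = 5*e1 - 43/12*e2 - 18*e3 - 3/2*e123
Summing the partial products and collecting blades:
Answer: -55*e1 + 1757/12*e2 - 200/3*e3 + 145/6*e123


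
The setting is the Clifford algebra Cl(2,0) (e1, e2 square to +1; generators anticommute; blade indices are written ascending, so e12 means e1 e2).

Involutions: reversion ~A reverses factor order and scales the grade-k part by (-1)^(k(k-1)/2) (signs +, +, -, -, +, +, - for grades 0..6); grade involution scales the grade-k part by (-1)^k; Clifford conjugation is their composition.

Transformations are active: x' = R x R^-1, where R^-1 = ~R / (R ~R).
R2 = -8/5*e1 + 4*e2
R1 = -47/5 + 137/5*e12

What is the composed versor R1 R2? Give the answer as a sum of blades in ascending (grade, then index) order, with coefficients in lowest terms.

Distribute over the terms of R1 (each basis-blade product reordered to ascending indices, repeated generators contracted through their squares):
(-47/5) R2 = 376/25*e1 - 188/5*e2
(137/5*e12) R2 = 548/5*e1 + 1096/25*e2
Summing the partial products and collecting blades:
Answer: 3116/25*e1 + 156/25*e2


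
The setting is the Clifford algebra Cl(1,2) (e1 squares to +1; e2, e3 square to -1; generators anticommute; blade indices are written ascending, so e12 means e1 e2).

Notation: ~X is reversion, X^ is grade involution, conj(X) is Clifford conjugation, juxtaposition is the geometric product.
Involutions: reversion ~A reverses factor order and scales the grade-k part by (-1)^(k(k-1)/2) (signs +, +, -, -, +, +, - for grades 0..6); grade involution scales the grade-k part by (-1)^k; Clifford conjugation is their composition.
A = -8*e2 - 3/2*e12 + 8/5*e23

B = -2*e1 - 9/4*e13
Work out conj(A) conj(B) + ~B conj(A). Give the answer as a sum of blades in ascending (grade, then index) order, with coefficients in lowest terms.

first term: -3*e2 - 62/5*e12 - 27/8*e23 - 106/5*e123
second term: -3*e2 - 98/5*e12 + 27/8*e23 - 74/5*e123
Answer: -6*e2 - 32*e12 - 36*e123


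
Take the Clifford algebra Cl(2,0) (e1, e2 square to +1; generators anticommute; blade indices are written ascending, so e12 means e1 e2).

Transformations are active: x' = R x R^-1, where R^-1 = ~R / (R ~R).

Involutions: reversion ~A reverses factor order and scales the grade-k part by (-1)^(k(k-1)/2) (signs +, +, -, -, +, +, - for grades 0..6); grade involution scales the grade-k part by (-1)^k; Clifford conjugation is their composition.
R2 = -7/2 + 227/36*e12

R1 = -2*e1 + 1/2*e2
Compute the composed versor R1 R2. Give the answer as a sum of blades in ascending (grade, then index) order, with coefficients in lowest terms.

Distribute over the terms of R1 (each basis-blade product reordered to ascending indices, repeated generators contracted through their squares):
(-2*e1) R2 = 7*e1 - 227/18*e2
(1/2*e2) R2 = -227/72*e1 - 7/4*e2
Summing the partial products and collecting blades:
Answer: 277/72*e1 - 517/36*e2


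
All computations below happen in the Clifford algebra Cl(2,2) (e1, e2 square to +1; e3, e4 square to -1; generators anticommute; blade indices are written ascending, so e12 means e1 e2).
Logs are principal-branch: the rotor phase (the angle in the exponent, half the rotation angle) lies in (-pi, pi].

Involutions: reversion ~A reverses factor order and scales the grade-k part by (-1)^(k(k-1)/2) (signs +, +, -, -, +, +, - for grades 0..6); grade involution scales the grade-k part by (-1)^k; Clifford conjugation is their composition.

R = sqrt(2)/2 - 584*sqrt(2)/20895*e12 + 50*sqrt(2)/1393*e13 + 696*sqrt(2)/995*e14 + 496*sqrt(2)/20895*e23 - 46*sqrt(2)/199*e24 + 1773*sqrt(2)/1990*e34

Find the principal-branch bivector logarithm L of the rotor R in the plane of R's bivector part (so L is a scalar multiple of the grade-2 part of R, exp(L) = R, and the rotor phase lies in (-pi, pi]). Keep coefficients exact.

The scalar part of R is sqrt(2)/2, so the principal-branch rotor phase is pinned; divide the bivector part by its sine to get the unit plane — L is the phase times that plane.
Concretely: cos(phase) = sqrt(2)/2 gives phase = ±pi/4, and since phase/sin(phase) is even the sign is immaterial: L = (phase/sin(phase)) * <R>_2 = (sqrt(2)*pi/4) * <R>_2.
Answer: -292*pi/20895*e12 + 25*pi/1393*e13 + 348*pi/995*e14 + 248*pi/20895*e23 - 23*pi/199*e24 + 1773*pi/3980*e34


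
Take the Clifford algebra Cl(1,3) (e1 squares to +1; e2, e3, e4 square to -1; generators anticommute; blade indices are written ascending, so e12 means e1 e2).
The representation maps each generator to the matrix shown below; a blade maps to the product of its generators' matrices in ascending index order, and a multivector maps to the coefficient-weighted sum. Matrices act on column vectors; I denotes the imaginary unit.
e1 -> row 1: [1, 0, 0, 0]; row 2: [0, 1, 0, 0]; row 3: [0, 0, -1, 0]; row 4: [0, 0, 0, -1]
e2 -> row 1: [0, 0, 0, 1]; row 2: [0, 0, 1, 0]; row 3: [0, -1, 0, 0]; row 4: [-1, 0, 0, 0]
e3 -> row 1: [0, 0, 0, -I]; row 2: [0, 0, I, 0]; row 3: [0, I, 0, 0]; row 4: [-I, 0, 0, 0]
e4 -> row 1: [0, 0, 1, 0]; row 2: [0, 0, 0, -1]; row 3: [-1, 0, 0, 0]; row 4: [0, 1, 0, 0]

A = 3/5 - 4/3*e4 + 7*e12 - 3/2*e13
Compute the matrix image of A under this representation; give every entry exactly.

Bivector images (products of the table entries): rho(e12) = rho(e1)rho(e2) = row 1: [0, 0, 0, 1]; row 2: [0, 0, 1, 0]; row 3: [0, 1, 0, 0]; row 4: [1, 0, 0, 0]; rho(e13) = rho(e1)rho(e3) = row 1: [0, 0, 0, -I]; row 2: [0, 0, I, 0]; row 3: [0, -I, 0, 0]; row 4: [I, 0, 0, 0].
M = (3/5)*1 + (-4/3)*rho(e4) + (7)*rho(e12) + (-3/2)*rho(e13), summed entrywise (1 is the identity matrix):
Answer: row 1: [3/5, 0, -4/3, 7 + 3*I/2]; row 2: [0, 3/5, 7 - 3*I/2, 4/3]; row 3: [4/3, 7 + 3*I/2, 3/5, 0]; row 4: [7 - 3*I/2, -4/3, 0, 3/5]


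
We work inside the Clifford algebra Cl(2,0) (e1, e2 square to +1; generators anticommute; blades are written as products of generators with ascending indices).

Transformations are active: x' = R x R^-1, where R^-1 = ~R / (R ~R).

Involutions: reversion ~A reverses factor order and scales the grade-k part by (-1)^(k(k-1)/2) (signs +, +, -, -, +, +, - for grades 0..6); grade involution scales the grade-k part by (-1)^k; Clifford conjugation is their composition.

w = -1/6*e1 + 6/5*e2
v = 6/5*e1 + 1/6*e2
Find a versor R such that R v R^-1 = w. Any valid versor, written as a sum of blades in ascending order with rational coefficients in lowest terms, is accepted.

Take R = v + w = 31/30*e1 + 41/30*e2. Because q(v) = q(w) = 1321/900, conjugation by R sends v exactly to w.
Answer: 31/30*e1 + 41/30*e2


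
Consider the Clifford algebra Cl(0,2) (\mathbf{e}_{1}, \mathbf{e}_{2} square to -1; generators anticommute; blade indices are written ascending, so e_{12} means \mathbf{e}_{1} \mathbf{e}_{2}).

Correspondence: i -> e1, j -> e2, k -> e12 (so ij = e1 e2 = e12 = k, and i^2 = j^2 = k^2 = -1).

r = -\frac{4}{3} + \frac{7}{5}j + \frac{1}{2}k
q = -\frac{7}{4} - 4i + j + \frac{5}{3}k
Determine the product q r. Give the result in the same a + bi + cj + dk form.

In blades: q = -\frac{7}{4} - 4 e_{1} + e_{2} + \frac{5}{3} e_{12}, r = -\frac{4}{3} + \frac{7}{5} e_{2} + \frac{1}{2} e_{12}.
Distribute q over r term by term (generator squares from the signature, products reordered to ascending indices): (-\frac{7}{4})*r = \frac{7}{3} - \frac{49}{20} e_{2} - \frac{7}{8} e_{12}; (-4 e_{1})*r = \frac{16}{3} e_{1} + 2 e_{2} - \frac{28}{5} e_{12}; (e_{2})*r = -\frac{7}{5} + \frac{1}{2} e_{1} - \frac{4}{3} e_{2}; (\frac{5}{3} e_{12})*r = -\frac{5}{6} - \frac{7}{3} e_{1} - \frac{20}{9} e_{12}.
Sum: \frac{1}{10} + \frac{7}{2} e_{1} - \frac{107}{60} e_{2} - \frac{3131}{360} e_{12}; translating back through the correspondence:
Answer: \frac{1}{10} + \frac{7}{2}i - \frac{107}{60}j - \frac{3131}{360}k


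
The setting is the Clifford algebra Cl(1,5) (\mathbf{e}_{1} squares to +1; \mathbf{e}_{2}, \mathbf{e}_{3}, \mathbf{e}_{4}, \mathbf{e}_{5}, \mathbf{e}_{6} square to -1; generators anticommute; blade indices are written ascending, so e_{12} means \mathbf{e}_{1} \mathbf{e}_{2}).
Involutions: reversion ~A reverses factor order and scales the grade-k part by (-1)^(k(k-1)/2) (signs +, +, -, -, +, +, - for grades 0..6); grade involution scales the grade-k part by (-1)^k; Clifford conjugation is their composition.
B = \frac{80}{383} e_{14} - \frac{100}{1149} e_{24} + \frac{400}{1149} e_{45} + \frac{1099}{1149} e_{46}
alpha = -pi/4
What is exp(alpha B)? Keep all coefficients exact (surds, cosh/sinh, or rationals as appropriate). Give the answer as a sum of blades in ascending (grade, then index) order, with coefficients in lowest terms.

B^2 term by term: the squares give (\frac{80}{383})^2*(e_{14})^2 + (-\frac{100}{1149})^2*(e_{24})^2 + (\frac{400}{1149})^2*(e_{45})^2 + (\frac{1099}{1149})^2*(e_{46})^2 = \frac{6400}{146689}*(+1) + \frac{10000}{1320201}*(-1) + \frac{160000}{1320201}*(-1) + \frac{1207801}{1320201}*(-1) = -1 (each basis 2-blade squares to minus the product of its generators' squares); cross terms between blades sharing an index anticommute and cancel. So B^2 = -1.
B^2 = -1 — a negative square means the series sums to a rotation: l = 1, alpha*l = - \frac{\pi}{4}, so exp(alpha B) = cos(- \frac{\pi}{4}) + (sin(- \frac{\pi}{4})/1)*B = \frac{\sqrt{2}}{2} + (- \frac{\sqrt{2}}{2})*B.
Answer: \frac{\sqrt{2}}{2} - \frac{40 \sqrt{2}}{383} e_{14} + \frac{50 \sqrt{2}}{1149} e_{24} - \frac{200 \sqrt{2}}{1149} e_{45} - \frac{1099 \sqrt{2}}{2298} e_{46}


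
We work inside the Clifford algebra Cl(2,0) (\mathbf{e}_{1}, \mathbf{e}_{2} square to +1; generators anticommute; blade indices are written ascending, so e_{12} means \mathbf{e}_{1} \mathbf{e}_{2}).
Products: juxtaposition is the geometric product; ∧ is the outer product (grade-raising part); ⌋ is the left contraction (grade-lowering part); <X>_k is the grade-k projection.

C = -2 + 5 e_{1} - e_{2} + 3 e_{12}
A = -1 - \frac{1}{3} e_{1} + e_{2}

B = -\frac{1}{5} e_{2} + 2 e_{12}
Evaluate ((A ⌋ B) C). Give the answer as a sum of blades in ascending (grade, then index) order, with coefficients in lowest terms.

step 1: -\frac{1}{5} - 2 e_{1} - \frac{7}{15} e_{2} - 2 e_{12}
step 2: -\frac{47}{15} + \frac{32}{5} e_{1} + \frac{77}{15} e_{2} + \frac{116}{15} e_{12}
Answer: -\frac{47}{15} + \frac{32}{5} e_{1} + \frac{77}{15} e_{2} + \frac{116}{15} e_{12}


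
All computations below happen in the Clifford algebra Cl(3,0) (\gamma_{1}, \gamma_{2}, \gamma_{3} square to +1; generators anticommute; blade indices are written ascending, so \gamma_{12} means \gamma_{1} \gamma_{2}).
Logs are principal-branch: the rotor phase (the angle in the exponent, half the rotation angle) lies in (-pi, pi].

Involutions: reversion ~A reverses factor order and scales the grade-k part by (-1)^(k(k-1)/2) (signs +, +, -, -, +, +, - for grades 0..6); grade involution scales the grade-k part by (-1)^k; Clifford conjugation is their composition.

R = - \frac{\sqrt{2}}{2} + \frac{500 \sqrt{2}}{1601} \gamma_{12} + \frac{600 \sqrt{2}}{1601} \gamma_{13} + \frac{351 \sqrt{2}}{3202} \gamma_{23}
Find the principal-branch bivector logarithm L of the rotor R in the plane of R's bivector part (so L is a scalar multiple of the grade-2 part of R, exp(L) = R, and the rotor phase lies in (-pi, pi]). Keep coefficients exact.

The scalar part of R is - \frac{\sqrt{2}}{2}, which fixes the principal-branch rotor phase; the unit plane is then the bivector part divided by the sine of that phase, and L is that plane scaled by the phase.
Concretely: cos(phase) = - \frac{\sqrt{2}}{2} gives phase = ±\frac{3 \pi}{4}, and since phase/sin(phase) is even the sign is immaterial: L = (phase/sin(phase)) * <R>_2 = (\frac{3 \sqrt{2} \pi}{4}) * <R>_2.
Answer: \frac{750 \pi}{1601} \gamma_{12} + \frac{900 \pi}{1601} \gamma_{13} + \frac{1053 \pi}{6404} \gamma_{23}


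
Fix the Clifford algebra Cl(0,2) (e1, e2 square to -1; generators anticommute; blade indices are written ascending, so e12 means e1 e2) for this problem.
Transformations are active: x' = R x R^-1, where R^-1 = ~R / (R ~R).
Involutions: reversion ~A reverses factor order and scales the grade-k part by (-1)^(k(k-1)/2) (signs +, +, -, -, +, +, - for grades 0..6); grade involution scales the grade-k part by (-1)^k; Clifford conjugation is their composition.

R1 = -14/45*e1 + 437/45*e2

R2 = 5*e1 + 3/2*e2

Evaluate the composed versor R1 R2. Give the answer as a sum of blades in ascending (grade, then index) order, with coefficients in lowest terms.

Distribute over the terms of R1 (each basis-blade product reordered to ascending indices, repeated generators contracted through their squares):
(-14/45*e1) R2 = 14/9 - 7/15*e12
(437/45*e2) R2 = -437/30 - 437/9*e12
Summing the partial products and collecting blades:
Answer: -1171/90 - 2206/45*e12


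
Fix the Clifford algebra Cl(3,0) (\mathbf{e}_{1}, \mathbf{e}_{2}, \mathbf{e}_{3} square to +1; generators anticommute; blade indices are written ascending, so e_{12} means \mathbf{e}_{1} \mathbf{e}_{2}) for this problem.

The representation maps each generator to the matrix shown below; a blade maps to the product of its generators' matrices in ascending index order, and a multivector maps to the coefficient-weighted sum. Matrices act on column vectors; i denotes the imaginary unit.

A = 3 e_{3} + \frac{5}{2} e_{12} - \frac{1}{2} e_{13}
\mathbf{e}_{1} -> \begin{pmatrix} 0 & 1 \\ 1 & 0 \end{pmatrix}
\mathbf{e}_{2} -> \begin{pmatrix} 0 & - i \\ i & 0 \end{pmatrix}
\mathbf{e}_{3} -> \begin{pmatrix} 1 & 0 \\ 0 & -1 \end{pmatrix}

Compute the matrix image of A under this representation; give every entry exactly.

Bivector images (products of the table entries): rho(e_{12}) = rho(\mathbf{e}_{1})rho(\mathbf{e}_{2}) = \begin{pmatrix} i & 0 \\ 0 & - i \end{pmatrix}; rho(e_{13}) = rho(\mathbf{e}_{1})rho(\mathbf{e}_{3}) = \begin{pmatrix} 0 & -1 \\ 1 & 0 \end{pmatrix}.
M = (3)*rho(e_{3}) + (\frac{5}{2})*rho(e_{12}) + (-\frac{1}{2})*rho(e_{13}), summed entrywise:
Answer: \begin{pmatrix} 3 + \frac{5 i}{2} & \frac{1}{2} \\ - \frac{1}{2} & -3 - \frac{5 i}{2} \end{pmatrix}


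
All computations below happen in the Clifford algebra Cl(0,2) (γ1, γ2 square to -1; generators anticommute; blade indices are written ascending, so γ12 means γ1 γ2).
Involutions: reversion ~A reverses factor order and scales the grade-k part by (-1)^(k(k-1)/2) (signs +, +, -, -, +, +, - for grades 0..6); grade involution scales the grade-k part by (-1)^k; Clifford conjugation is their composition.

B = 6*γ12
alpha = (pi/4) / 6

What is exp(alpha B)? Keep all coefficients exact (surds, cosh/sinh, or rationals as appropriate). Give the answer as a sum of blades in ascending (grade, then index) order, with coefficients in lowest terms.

B^2 = (6)^2*(γ12)^2 = 36*(-1) = -36 (a basis 2-blade squares to minus the product of its generators' squares).
B^2 = -36 — a negative square means the series sums to a rotation: l = 6, alpha*l = pi/4, so exp(alpha B) = cos(pi/4) + (sin(pi/4)/6)*B = sqrt(2)/2 + (sqrt(2)/12)*B.
Answer: sqrt(2)/2 + sqrt(2)/2*γ12


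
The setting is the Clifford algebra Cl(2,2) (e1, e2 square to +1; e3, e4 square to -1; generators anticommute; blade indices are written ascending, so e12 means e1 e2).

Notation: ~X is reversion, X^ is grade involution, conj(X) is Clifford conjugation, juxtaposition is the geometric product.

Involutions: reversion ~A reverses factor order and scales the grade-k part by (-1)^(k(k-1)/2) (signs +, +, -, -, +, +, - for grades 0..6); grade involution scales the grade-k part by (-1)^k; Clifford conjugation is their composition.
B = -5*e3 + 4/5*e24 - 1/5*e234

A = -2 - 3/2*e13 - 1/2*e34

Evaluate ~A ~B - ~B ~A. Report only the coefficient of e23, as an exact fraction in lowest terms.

first term: 15/2*e1 - 1/10*e2 + 10*e3 - 5/2*e4 + 2/5*e23 + 8/5*e24 + 3/10*e124 - 2/5*e234 + 6/5*e1234
second term: -15/2*e1 - 1/10*e2 + 10*e3 + 5/2*e4 - 2/5*e23 + 8/5*e24 - 3/10*e124 - 2/5*e234 + 6/5*e1234
Answer: 4/5


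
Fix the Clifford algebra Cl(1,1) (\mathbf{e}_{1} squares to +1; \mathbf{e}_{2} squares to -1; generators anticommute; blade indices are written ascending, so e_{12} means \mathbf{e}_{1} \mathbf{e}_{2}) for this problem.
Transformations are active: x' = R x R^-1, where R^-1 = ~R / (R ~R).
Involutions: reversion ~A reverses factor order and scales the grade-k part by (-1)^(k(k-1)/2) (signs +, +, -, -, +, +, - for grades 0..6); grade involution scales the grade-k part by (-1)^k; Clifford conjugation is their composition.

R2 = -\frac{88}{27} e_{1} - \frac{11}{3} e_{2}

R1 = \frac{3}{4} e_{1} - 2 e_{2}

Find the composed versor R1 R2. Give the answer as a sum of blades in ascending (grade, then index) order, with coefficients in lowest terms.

Distribute over the terms of R1 (each basis-blade product reordered to ascending indices, repeated generators contracted through their squares):
(\frac{3}{4} e_{1}) R2 = -\frac{22}{9} - \frac{11}{4} e_{12}
(-2 e_{2}) R2 = -\frac{22}{3} - \frac{176}{27} e_{12}
Summing the partial products and collecting blades:
Answer: -\frac{88}{9} - \frac{1001}{108} e_{12}


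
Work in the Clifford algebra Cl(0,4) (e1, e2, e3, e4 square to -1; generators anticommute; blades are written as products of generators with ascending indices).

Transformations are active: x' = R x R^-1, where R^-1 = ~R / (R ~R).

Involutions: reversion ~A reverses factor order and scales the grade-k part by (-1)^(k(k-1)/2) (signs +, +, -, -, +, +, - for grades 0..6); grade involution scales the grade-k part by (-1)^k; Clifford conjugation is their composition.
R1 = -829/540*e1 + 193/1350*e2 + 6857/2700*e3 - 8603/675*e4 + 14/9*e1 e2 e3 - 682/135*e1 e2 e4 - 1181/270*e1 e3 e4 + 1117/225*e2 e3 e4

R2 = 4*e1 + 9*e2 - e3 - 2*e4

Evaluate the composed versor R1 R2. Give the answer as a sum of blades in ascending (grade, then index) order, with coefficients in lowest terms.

Distribute over the terms of R2 (each basis-blade product reordered to ascending indices, repeated generators contracted through their squares):
R1 (4*e1) = 829/135 - 386/675*e1 e2 - 6857/675*e1 e3 + 34412/675*e1 e4 - 56/9*e2 e3 + 2728/135*e2 e4 + 2362/135*e3 e4 - 4468/225*e1 e2 e3 e4
R1 (9*e2) = -193/150 - 829/60*e1 e2 + 14*e1 e3 - 682/15*e1 e4 - 6857/300*e2 e3 + 8603/75*e2 e4 - 1117/25*e3 e4 - 1181/30*e1 e2 e3 e4
R1 (-e3) = 6857/2700 + 14/9*e1 e2 + 829/540*e1 e3 + 1181/270*e1 e4 - 193/1350*e2 e3 - 1117/225*e2 e4 - 8603/675*e3 e4 - 682/135*e1 e2 e3 e4
R1 (-2*e4) = -17206/675 - 1364/135*e1 e2 - 1181/135*e1 e3 + 829/270*e1 e4 + 2234/225*e2 e3 - 193/675*e2 e4 - 6857/1350*e3 e4 - 28/9*e1 e2 e3 e4
Summing the partial products and collecting blades:
Answer: -5429/300 - 6881/300*e1 e2 - 9103/2700*e1 e3 + 8747/675*e1 e4 - 52091/2700*e2 e3 + 87523/675*e2 e4 - 60761/1350*e3 e4 - 90973/1350*e1 e2 e3 e4


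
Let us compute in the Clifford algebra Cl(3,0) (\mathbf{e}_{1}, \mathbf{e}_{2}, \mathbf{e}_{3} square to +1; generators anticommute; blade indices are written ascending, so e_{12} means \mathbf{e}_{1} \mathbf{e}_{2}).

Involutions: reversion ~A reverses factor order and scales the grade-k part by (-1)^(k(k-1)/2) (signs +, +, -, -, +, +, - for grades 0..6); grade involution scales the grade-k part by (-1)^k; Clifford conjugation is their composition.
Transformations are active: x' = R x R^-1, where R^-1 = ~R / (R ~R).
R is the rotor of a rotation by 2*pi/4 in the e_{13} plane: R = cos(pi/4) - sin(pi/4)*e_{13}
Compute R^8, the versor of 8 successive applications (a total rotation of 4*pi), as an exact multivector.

Rotor phase runs at HALF the rotation angle; powers of one rotor simply add phase, so after 8 steps in e_{13} the phase is 8*pi/4 = 2 \pi and R^8 = cos(2 \pi) - sin(2 \pi)*e_{13}.
cos(2 \pi) = 1 and sin(2 \pi) = 0, so R^8 = 1. The total rotation 4*pi is 2 full turns, so every vector returns to itself, yet the rotor is +1, back on the identity sheet (an even number of 2*pi turns).
Answer: 1


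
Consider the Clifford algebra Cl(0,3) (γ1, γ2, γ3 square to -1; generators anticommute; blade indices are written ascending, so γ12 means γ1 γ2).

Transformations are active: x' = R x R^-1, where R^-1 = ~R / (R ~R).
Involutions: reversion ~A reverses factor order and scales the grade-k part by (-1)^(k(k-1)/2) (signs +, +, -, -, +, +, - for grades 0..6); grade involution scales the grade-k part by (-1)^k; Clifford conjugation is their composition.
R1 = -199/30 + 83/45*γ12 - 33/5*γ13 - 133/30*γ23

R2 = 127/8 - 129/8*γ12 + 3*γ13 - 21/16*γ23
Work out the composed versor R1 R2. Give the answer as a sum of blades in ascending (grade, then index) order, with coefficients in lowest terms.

Distribute over the terms of R1 (each basis-blade product reordered to ascending indices, repeated generators contracted through their squares):
(-199/30) R2 = -25273/240 + 8557/80*γ12 - 199/10*γ13 + 1393/160*γ23
(83/45*γ12) R2 = 3569/120 + 10541/360*γ12 + 581/240*γ13 + 83/15*γ23
(-33/5*γ13) R2 = 99/5 + 693/80*γ12 - 4191/40*γ13 - 4257/40*γ23
(-133/30*γ23) R2 = -931/160 + 133/10*γ12 + 5719/80*γ13 - 16891/240*γ23
Summing the partial products and collecting blades:
Answer: -9853/160 + 28477/180*γ12 - 1523/30*γ13 - 78031/480*γ23


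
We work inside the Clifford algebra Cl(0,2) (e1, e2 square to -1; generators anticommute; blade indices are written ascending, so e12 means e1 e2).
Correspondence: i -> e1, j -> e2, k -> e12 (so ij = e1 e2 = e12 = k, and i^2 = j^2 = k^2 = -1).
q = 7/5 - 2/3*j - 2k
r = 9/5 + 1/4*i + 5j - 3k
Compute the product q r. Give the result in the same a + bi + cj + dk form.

In blades: q = 7/5 - 2/3*e2 - 2*e12, r = 9/5 + 1/4*e1 + 5*e2 - 3*e12.
Distribute q over r term by term (generator squares from the signature, products reordered to ascending indices): (7/5)*r = 63/25 + 7/20*e1 + 7*e2 - 21/5*e12; (-2/3*e2)*r = 10/3 + 2*e1 - 6/5*e2 + 1/6*e12; (-2*e12)*r = -6 + 10*e1 - 1/2*e2 - 18/5*e12.
Sum: -11/75 + 247/20*e1 + 53/10*e2 - 229/30*e12; translating back through the correspondence:
Answer: -11/75 + 247/20*i + 53/10*j - 229/30*k


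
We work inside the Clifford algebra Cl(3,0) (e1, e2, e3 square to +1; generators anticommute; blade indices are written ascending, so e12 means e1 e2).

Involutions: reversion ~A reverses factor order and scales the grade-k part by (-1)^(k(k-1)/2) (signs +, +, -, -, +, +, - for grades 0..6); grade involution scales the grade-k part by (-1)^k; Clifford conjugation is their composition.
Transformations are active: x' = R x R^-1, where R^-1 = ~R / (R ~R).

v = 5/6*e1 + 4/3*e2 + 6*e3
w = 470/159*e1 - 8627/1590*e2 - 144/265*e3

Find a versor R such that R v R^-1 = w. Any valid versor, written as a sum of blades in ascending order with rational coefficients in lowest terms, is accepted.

A norm check does it: q(v) = q(w) = 1385/36, hence R = v + w = 1205/318*e1 - 2169/530*e2 + 1446/265*e3 realises the map — parallel part kept, (v - w)/2 negated, v carried to w.
Answer: 1205/318*e1 - 2169/530*e2 + 1446/265*e3


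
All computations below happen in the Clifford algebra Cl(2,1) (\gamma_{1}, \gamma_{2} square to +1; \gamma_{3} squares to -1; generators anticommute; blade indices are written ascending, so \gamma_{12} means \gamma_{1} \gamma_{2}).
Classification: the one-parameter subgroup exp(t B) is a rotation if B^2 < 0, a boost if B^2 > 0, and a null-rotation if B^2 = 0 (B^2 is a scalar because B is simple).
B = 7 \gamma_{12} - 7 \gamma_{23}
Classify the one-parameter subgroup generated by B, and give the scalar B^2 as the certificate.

B^2 term by term: the squares give (7)^2*(\gamma_{12})^2 + (-7)^2*(\gamma_{23})^2 = 49*(-1) + 49*(+1) = 0 (each basis 2-blade squares to minus the product of its generators' squares); cross terms between blades sharing an index anticommute and cancel. So B^2 = 0.
Answer: null-rotation, certificate B^2 = 0. Note: conjugating B changes its blade decomposition but never the scalar B^2 = 0, whose sign settles the classification.


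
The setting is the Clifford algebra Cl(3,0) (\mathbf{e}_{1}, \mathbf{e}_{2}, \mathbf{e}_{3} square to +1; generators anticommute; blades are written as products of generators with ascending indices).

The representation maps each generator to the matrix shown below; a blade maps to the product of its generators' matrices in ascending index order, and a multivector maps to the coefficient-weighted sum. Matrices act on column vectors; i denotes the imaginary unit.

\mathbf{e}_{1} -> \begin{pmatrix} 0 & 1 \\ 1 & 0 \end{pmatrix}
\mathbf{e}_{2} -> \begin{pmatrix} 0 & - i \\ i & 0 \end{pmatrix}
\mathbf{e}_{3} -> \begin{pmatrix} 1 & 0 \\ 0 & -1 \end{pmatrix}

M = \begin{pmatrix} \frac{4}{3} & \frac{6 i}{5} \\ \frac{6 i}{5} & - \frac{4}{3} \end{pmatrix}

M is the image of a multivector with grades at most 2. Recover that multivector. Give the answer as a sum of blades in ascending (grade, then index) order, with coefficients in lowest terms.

Method: 1, rho(e_{1}), rho(e_{2}), rho(e_{3}) form a trace-orthogonal basis of the 2x2 complex matrices (tr(X Y) = 2 if X = Y, else 0), so M = m0*1 + m1*rho(e_{1}) + m2*rho(e_{2}) + m3*rho(e_{3}) with m0 = tr(M)/2 = 0, m1 = tr(M rho(e_{1}))/2 = \frac{6 i}{5}, m2 = tr(M rho(e_{2}))/2 = 0, m3 = tr(M rho(e_{3}))/2 = \frac{4}{3}.
Multiplying table entries, the bivector images are rho(e_{1} e_{2}) = i*rho(e_{3}), rho(e_{1} e_{3}) = -i*rho(e_{2}), rho(e_{2} e_{3}) = i*rho(e_{1}); with real blade coefficients the real parts of m0..m3 are the coefficients of 1, e_{1}, e_{2}, e_{3} and the imaginary parts give the bivectors (e_{2} e_{3}: Im m1, e_{1} e_{3}: -Im m2, e_{1} e_{2}: Im m3).
Answer: \frac{4}{3} e_{3} + \frac{6}{5} e_{2} e_{3}


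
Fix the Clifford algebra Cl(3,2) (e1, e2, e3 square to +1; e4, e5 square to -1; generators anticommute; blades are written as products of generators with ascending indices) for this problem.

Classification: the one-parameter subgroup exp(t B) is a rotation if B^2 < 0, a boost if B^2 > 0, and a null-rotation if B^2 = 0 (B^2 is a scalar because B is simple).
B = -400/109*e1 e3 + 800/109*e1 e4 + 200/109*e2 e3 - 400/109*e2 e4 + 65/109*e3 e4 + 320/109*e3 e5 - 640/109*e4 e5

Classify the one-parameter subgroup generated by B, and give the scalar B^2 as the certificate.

B^2 term by term: the squares give (-400/109)^2*(e1 e3)^2 + (800/109)^2*(e1 e4)^2 + (200/109)^2*(e2 e3)^2 + (-400/109)^2*(e2 e4)^2 + (65/109)^2*(e3 e4)^2 + (320/109)^2*(e3 e5)^2 + (-640/109)^2*(e4 e5)^2 = 160000/11881*(-1) + 640000/11881*(+1) + 40000/11881*(-1) + 160000/11881*(+1) + 4225/11881*(+1) + 102400/11881*(+1) + 409600/11881*(-1) = 25 (each basis 2-blade squares to minus the product of its generators' squares); cross terms between blades sharing an index anticommute and cancel; the commuting (index-disjoint) pairs give grade-4 terms 2*c*c'*(blade product), which cancel blade by blade — e1 e2 e3 e4: -320000/11881 + 320000/11881 = 0; e1 e3 e4 e5: 512000/11881 - 512000/11881 = 0; e2 e3 e4 e5: -256000/11881 + 256000/11881 = 0 — confirming B is simple. So B^2 = 25.
Answer: boost, certificate B^2 = 25. One invariant decides it: the square 25 survives every conjugation, and its sign is exactly the classification.


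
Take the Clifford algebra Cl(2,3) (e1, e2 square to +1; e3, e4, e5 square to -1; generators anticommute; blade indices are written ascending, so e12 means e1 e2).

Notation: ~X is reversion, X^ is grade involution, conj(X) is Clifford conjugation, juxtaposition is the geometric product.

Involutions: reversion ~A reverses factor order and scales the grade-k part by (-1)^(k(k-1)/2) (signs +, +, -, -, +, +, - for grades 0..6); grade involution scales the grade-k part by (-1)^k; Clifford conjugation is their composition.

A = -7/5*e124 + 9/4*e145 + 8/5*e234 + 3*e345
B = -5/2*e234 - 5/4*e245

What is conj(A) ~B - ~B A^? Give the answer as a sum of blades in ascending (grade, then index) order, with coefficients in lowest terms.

first term: -4 - 45/16*e12 + 7/2*e13 - 7/4*e15 + 15/4*e23 + 15/2*e25 - 2*e35 + 45/8*e1235
second term: 4 - 45/16*e12 + 7/2*e13 - 7/4*e15 + 15/4*e23 + 15/2*e25 - 2*e35 - 45/8*e1235
Answer: -8 + 45/4*e1235


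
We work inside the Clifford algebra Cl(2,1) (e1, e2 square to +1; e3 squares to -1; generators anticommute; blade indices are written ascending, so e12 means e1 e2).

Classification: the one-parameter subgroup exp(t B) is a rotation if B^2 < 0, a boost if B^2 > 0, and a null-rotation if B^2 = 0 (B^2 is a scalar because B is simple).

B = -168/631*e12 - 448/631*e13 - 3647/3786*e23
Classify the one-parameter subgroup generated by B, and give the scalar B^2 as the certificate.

B^2 term by term: the squares give (-168/631)^2*(e12)^2 + (-448/631)^2*(e13)^2 + (-3647/3786)^2*(e23)^2 = 28224/398161*(-1) + 200704/398161*(+1) + 13300609/14333796*(+1) = 49/36 (each basis 2-blade squares to minus the product of its generators' squares); cross terms between blades sharing an index anticommute and cancel. So B^2 = 49/36.
Answer: boost, certificate B^2 = 49/36. The invariant at work: B^2 = 49/36 is unchanged by conjugation, hence its sign classifies the subgroup whatever basis B is written in.


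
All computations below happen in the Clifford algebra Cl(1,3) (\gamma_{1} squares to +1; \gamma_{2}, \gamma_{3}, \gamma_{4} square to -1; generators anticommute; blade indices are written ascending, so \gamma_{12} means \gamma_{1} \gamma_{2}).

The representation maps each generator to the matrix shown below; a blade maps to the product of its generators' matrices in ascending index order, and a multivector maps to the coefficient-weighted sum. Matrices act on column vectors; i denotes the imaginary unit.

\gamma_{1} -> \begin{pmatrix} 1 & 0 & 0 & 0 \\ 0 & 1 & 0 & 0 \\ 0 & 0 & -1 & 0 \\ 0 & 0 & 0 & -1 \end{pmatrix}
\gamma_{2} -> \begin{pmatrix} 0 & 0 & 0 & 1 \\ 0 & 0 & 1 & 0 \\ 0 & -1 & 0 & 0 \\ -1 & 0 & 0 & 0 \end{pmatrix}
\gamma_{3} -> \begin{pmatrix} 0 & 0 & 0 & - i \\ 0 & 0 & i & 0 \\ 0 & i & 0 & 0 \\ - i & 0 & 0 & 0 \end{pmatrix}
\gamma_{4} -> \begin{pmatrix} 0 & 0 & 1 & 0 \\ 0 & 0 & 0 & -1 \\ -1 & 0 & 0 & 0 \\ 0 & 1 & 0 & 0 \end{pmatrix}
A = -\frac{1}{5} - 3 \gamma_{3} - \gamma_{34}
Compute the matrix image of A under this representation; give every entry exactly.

Bivector images (products of the table entries): rho(\gamma_{34}) = rho(\gamma_{3})rho(\gamma_{4}) = \begin{pmatrix} 0 & - i & 0 & 0 \\ - i & 0 & 0 & 0 \\ 0 & 0 & 0 & - i \\ 0 & 0 & - i & 0 \end{pmatrix}.
M = (-\frac{1}{5})*1 + (-3)*rho(\gamma_{3}) + (-1)*rho(\gamma_{34}), summed entrywise (1 is the identity matrix):
Answer: \begin{pmatrix} - \frac{1}{5} & i & 0 & 3 i \\ i & - \frac{1}{5} & - 3 i & 0 \\ 0 & - 3 i & - \frac{1}{5} & i \\ 3 i & 0 & i & - \frac{1}{5} \end{pmatrix}


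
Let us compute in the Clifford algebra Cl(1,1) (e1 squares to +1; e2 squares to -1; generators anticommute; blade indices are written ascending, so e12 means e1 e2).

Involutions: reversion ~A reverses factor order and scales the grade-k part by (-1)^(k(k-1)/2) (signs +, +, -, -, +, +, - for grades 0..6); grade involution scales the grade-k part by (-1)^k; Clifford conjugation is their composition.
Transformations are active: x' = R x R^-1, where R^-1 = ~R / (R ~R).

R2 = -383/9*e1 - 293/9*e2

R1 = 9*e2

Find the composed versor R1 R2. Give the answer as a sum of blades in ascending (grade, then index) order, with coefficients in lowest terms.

Distribute over the terms of R1 (each basis-blade product reordered to ascending indices, repeated generators contracted through their squares):
(9*e2) R2 = 293 + 383*e12
Answer: 293 + 383*e12


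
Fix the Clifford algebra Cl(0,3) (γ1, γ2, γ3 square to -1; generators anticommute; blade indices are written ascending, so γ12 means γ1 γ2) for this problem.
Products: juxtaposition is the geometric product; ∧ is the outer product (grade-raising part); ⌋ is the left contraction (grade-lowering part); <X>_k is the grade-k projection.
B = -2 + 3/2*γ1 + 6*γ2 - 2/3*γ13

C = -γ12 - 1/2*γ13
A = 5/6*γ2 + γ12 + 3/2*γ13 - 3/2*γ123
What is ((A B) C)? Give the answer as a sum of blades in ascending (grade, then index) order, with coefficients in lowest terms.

step 1: -4 - 6*γ1 + 5/6*γ2 + 9/4*γ3 - 13/4*γ12 - 12*γ13 + 19/12*γ23 - 49/9*γ123
step 2: -37/4 - 47/24*γ1 - 59/18*γ2 - 76/9*γ3 + 115/24*γ12 + 5/12*γ13 - 83/8*γ23 - 11/6*γ123
Answer: -37/4 - 47/24*γ1 - 59/18*γ2 - 76/9*γ3 + 115/24*γ12 + 5/12*γ13 - 83/8*γ23 - 11/6*γ123
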